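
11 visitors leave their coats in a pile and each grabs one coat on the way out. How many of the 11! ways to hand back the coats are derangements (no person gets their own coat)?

14684570

!11 = 11! · Σ_{k=0}^{11} (-1)^k/k!
= 11! - 11!/1! + 11!/2! - 11!/3! + 11!/4! - 11!/5! + 11!/6! - 11!/7! + 11!/8! - 11!/9! + 11!/10! - 11!/11!
= 39916800 - 39916800 + 19958400 - 6652800 + 1663200 - 332640 + 55440 - 7920 + 990 - 110 + 11 - 1
= 14684570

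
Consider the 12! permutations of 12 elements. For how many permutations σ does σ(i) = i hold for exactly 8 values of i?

Pick the 8 fixed positions: C(12,8) = 495 ways.
The remaining 4 must be deranged: !4 = 9.
Total: 495 × 9 = 4455.

4455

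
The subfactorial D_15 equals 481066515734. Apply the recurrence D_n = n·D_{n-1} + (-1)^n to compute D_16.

D_16 = 16·481066515734 + 1 = 7697064251745.

7697064251745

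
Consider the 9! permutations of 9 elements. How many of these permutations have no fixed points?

!9 is the nearest integer to 9!/e.
9! = 362880, and 362880/e ≈ 133496.09, so !9 = 133496.

133496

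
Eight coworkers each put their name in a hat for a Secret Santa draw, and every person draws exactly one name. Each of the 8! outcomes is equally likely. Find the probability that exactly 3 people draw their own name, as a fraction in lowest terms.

Favorable outcomes: C(8,3)·!5 = 56·44 = 2464.
Total outcomes: 8! = 40320.
Probability = 2464/40320 = 11/180.

11/180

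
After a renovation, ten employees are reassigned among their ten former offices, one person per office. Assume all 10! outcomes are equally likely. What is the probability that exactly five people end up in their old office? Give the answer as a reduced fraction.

11/3600

Favorable outcomes: C(10,5)·!5 = 252·44 = 11088.
Total outcomes: 10! = 3628800.
Probability = 11088/3628800 = 11/3600.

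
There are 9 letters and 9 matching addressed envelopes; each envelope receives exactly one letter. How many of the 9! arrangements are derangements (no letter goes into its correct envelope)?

133496

The subfactorial !9 = [9!/e] (nearest integer).
9! = 362880, and 362880/e ≈ 133496.09, so !9 = 133496.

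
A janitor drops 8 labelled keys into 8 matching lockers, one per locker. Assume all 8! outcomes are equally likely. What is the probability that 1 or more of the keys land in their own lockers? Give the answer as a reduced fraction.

3641/5760

Favorable outcomes: Σ_{i≥1} C(8,i)·!(8-i) = 8·1854 + 28·265 + 56·44 + 70·9 + 56·2 + 28·1 + 8·0 + 1·1 = 25487.
Total outcomes: 8! = 40320.
Probability = 25487/40320 = 3641/5760.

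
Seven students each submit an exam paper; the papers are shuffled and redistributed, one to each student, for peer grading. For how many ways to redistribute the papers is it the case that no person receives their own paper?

Recurrence: !7 = 6·(!6 + !5).
!7 = 6·(265 + 44) = 6·309 = 1854

1854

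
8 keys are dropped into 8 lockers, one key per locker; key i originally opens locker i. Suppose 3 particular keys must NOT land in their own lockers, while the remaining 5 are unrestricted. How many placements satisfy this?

Inclusion-exclusion on the 3 forbidden self-matches:
Σ_{j=0}^{3} (-1)^j C(3,j)(8-j)!
= C(3,0)·8! - C(3,1)·7! + C(3,2)·6! - C(3,3)·5!
= 40320 - 15120 + 2160 - 120
= 27240

27240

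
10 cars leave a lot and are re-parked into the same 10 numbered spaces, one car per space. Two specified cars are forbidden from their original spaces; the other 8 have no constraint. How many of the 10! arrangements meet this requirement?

Inclusion-exclusion on the 2 forbidden self-matches:
Σ_{j=0}^{2} (-1)^j C(2,j)(10-j)!
= C(2,0)·10! - C(2,1)·9! + C(2,2)·8!
= 3628800 - 725760 + 40320
= 2943360

2943360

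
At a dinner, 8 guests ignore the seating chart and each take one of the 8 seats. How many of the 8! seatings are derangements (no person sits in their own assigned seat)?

14833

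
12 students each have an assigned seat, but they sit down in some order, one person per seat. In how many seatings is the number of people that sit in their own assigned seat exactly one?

Pick the single fixed position: C(12,1) = 12 ways.
The other 11 form a derangement: !11 = 14684570.
Total: 12 × 14684570 = 176214840.

176214840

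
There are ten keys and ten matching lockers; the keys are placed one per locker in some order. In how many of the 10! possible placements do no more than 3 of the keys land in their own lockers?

Sum C(10,i)·!(10-i) for i = 0..3:
  i=0: C(10,0)·!10 = 1·1334961 = 1334961
  i=1: C(10,1)·!9 = 10·133496 = 1334960
  i=2: C(10,2)·!8 = 45·14833 = 667485
  i=3: C(10,3)·!7 = 120·1854 = 222480
Total = 3559886.

3559886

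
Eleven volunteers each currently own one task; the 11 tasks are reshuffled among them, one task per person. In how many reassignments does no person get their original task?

14684570

The subfactorial !11 = [11!/e] (nearest integer).
11! = 39916800, and 39916800/e ≈ 14684570.08, so !11 = 14684570.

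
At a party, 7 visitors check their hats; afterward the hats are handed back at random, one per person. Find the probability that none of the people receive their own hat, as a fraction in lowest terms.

103/280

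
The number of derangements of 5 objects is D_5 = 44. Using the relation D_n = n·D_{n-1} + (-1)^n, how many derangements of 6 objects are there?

D_6 = 6·44 + 1 = 265.

265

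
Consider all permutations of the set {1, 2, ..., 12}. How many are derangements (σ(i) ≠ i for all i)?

176214841

!12 is the nearest integer to 12!/e.
12! = 479001600, and 479001600/e ≈ 176214840.93, so !12 = 176214841.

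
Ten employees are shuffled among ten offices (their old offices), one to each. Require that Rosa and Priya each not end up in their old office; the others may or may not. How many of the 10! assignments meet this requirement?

2943360

Let A_j be the event that the j-th constrained one is fixed. By inclusion-exclusion over the 2 events:
Σ_{j=0}^{2} (-1)^j C(2,j)(10-j)!
= C(2,0)·10! - C(2,1)·9! + C(2,2)·8!
= 3628800 - 725760 + 40320
= 2943360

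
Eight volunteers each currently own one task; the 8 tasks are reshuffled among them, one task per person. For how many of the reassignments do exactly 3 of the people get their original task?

Pick the 3 fixed positions: C(8,3) = 56 ways.
The remaining 5 must be deranged: !5 = 44.
Total: 56 × 44 = 2464.

2464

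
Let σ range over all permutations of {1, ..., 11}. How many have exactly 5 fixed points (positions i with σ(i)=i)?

122430

Pick the 5 fixed positions: C(11,5) = 462 ways.
The remaining 6 must be deranged: !6 = 265.
Total: 462 × 265 = 122430.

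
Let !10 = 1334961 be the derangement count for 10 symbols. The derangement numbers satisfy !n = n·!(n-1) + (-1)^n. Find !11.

!11 = 11·1334961 - 1 = 14684570.

14684570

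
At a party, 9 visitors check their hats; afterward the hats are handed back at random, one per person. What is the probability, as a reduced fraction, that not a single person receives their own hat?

16687/45360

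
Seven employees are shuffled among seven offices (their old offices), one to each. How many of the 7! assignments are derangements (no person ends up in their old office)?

The subfactorial !7 = [7!/e] (nearest integer).
7! = 5040, and 5040/e ≈ 1854.11, so !7 = 1854.

1854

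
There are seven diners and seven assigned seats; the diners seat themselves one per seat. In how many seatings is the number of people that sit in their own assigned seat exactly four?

Choose which 4 of the 7 are fixed: C(7,4) = 35.
The other 3 form a derangement: !3 = 2.
Total: 35 × 2 = 70.

70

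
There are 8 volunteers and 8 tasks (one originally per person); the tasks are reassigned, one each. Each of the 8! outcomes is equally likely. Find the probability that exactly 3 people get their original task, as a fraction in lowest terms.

Favorable outcomes: C(8,3)·!5 = 56·44 = 2464.
Total outcomes: 8! = 40320.
Probability = 2464/40320 = 11/180.

11/180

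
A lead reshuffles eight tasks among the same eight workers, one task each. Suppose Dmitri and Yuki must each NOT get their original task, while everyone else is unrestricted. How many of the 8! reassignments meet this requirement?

30960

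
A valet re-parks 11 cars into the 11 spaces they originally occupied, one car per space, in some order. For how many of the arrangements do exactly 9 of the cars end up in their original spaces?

55

Pick the 9 fixed positions: C(11,9) = 55 ways.
The other 2 form a derangement: !2 = 1.
Total: 55 × 1 = 55.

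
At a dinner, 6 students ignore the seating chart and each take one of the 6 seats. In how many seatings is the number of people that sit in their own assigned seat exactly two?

135

Choose which 2 of the 6 are fixed: C(6,2) = 15.
The remaining 4 must be deranged: !4 = 9.
Total: 15 × 9 = 135.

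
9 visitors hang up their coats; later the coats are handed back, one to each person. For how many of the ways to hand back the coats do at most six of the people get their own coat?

362843

Sum C(9,i)·!(9-i) for i = 0..6:
  i=0: C(9,0)·!9 = 1·133496 = 133496
  i=1: C(9,1)·!8 = 9·14833 = 133497
  i=2: C(9,2)·!7 = 36·1854 = 66744
  i=3: C(9,3)·!6 = 84·265 = 22260
  i=4: C(9,4)·!5 = 126·44 = 5544
  i=5: C(9,5)·!4 = 126·9 = 1134
  i=6: C(9,6)·!3 = 84·2 = 168
Total = 362843.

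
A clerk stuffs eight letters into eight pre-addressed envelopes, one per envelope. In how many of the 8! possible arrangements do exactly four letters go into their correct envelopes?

Choose which 4 of the 8 are fixed: C(8,4) = 70.
The remaining 4 must be deranged: !4 = 9.
Total: 70 × 9 = 630.

630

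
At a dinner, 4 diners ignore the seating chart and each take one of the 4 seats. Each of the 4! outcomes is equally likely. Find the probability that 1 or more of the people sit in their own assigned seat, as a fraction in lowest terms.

5/8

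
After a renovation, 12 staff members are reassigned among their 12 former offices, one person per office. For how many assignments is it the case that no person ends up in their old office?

The subfactorial !12 = [12!/e] (nearest integer).
12! = 479001600, and 479001600/e ≈ 176214840.93, so !12 = 176214841.

176214841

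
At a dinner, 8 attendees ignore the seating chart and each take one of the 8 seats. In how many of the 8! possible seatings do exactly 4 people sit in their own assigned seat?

Pick the 4 fixed positions: C(8,4) = 70 ways.
The other 4 form a derangement: !4 = 9.
Total: 70 × 9 = 630.

630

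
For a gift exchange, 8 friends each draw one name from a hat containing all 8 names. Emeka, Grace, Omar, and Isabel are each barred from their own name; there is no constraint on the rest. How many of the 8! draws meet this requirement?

Let A_j be the event that the j-th constrained one is fixed. By inclusion-exclusion over the 4 events:
Σ_{j=0}^{4} (-1)^j C(4,j)(8-j)!
= C(4,0)·8! - C(4,1)·7! + C(4,2)·6! - C(4,3)·5! + C(4,4)·4!
= 40320 - 20160 + 4320 - 480 + 24
= 24024

24024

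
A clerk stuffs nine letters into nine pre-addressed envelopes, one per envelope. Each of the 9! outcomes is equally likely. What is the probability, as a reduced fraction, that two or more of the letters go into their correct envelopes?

95887/362880

Favorable outcomes: Σ_{i≥2} C(9,i)·!(9-i) = 36·1854 + 84·265 + 126·44 + 126·9 + 84·2 + 36·1 + 9·0 + 1·1 = 95887.
Total outcomes: 9! = 362880.
Probability = 95887/362880 = 95887/362880.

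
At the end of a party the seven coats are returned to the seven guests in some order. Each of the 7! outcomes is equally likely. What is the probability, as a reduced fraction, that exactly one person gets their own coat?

Favorable outcomes: C(7,1)·!6 = 7·265 = 1855.
Total outcomes: 7! = 5040.
Probability = 1855/5040 = 53/144.

53/144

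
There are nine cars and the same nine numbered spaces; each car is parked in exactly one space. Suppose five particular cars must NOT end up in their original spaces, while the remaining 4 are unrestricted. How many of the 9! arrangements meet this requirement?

Inclusion-exclusion on the 5 forbidden self-matches:
Σ_{j=0}^{5} (-1)^j C(5,j)(9-j)!
= C(5,0)·9! - C(5,1)·8! + C(5,2)·7! - C(5,3)·6! + C(5,4)·5! - C(5,5)·4!
= 362880 - 201600 + 50400 - 7200 + 600 - 24
= 205056

205056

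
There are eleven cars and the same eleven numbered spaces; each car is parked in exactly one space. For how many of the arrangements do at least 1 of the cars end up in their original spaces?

25232230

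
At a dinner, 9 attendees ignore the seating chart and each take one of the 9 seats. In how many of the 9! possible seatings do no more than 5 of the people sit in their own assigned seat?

# with exactly i fixed is C(9,i)·!(9-i); sum over i=0..5:
  i=0: C(9,0)·!9 = 1·133496 = 133496
  i=1: C(9,1)·!8 = 9·14833 = 133497
  i=2: C(9,2)·!7 = 36·1854 = 66744
  i=3: C(9,3)·!6 = 84·265 = 22260
  i=4: C(9,4)·!5 = 126·44 = 5544
  i=5: C(9,5)·!4 = 126·9 = 1134
Total = 362675.

362675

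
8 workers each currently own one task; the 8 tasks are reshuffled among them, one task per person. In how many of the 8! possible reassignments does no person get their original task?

!8 is the nearest integer to 8!/e.
8! = 40320, and 40320/e ≈ 14832.90, so !8 = 14833.

14833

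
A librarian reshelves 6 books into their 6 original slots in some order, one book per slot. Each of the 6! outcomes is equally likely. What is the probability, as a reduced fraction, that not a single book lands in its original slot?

Favorable outcomes: !6 = 265.
Total outcomes: 6! = 720.
Probability = 265/720 = 53/144.

53/144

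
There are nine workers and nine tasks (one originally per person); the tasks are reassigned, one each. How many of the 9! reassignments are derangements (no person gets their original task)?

133496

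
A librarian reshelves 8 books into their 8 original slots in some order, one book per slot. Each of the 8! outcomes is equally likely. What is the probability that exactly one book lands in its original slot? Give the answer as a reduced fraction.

103/280

Favorable outcomes: C(8,1)·!7 = 8·1854 = 14832.
Total outcomes: 8! = 40320.
Probability = 14832/40320 = 103/280.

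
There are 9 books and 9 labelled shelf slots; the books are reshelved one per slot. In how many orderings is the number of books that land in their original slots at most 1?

# with exactly i fixed is C(9,i)·!(9-i); sum over i=0..1:
  i=0: C(9,0)·!9 = 1·133496 = 133496
  i=1: C(9,1)·!8 = 9·14833 = 133497
Total = 266993.

266993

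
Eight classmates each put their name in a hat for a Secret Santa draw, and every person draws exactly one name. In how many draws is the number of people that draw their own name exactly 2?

Choose which 2 of the 8 are fixed: C(8,2) = 28.
The remaining 6 must be deranged: !6 = 265.
Total: 28 × 265 = 7420.

7420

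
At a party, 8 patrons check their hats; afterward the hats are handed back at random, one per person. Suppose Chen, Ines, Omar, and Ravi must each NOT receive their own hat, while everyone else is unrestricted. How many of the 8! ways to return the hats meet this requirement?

Inclusion-exclusion on the 4 forbidden self-matches:
Σ_{j=0}^{4} (-1)^j C(4,j)(8-j)!
= C(4,0)·8! - C(4,1)·7! + C(4,2)·6! - C(4,3)·5! + C(4,4)·4!
= 40320 - 20160 + 4320 - 480 + 24
= 24024

24024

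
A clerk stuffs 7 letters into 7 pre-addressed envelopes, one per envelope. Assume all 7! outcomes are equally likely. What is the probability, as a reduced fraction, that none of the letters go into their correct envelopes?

103/280

Favorable outcomes: !7 = 1854.
Total outcomes: 7! = 5040.
Probability = 1854/5040 = 103/280.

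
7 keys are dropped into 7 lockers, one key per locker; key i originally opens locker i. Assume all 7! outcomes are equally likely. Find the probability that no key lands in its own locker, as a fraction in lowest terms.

Favorable outcomes: !7 = 1854.
Total outcomes: 7! = 5040.
Probability = 1854/5040 = 103/280.

103/280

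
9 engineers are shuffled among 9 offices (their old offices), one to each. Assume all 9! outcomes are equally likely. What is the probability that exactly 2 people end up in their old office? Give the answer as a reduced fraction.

Favorable outcomes: C(9,2)·!7 = 36·1854 = 66744.
Total outcomes: 9! = 362880.
Probability = 66744/362880 = 103/560.

103/560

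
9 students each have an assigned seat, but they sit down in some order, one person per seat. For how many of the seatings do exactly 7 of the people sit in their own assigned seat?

36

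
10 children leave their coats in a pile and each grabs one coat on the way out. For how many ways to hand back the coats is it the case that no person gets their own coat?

1334961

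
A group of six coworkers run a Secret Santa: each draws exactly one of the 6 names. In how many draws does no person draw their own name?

265

!6 = 6! · Σ_{k=0}^{6} (-1)^k/k!
= 6! - 6!/1! + 6!/2! - 6!/3! + 6!/4! - 6!/5! + 6!/6!
= 720 - 720 + 360 - 120 + 30 - 6 + 1
= 265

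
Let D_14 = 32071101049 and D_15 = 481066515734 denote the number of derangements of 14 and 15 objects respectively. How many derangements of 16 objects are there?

7697064251745

D_16 = (16-1)·(D_15 + D_14) = 15·(481066515734 + 32071101049) = 15·513137616783 = 7697064251745.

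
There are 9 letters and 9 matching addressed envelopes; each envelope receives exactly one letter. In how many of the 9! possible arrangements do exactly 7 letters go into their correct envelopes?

Choose which 7 of the 9 are fixed: C(9,7) = 36.
The other 2 form a derangement: !2 = 1.
Total: 36 × 1 = 36.

36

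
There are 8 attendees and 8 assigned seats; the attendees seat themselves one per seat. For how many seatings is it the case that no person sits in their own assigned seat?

14833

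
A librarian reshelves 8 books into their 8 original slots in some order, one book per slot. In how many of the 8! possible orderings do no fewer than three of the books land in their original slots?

3235

# with exactly i fixed is C(8,i)·!(8-i); sum over i=3..8:
  i=3: C(8,3)·!5 = 56·44 = 2464
  i=4: C(8,4)·!4 = 70·9 = 630
  i=5: C(8,5)·!3 = 56·2 = 112
  i=6: C(8,6)·!2 = 28·1 = 28
  i=7: C(8,7)·!1 = 8·0 = 0
  i=8: C(8,8)·!0 = 1·1 = 1
Total = 3235.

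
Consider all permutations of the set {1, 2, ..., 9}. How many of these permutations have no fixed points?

133496

The subfactorial !9 = [9!/e] (nearest integer).
9! = 362880, and 362880/e ≈ 133496.09, so !9 = 133496.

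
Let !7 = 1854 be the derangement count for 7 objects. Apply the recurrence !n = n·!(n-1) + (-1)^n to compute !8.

!8 = 8·1854 + 1 = 14833.

14833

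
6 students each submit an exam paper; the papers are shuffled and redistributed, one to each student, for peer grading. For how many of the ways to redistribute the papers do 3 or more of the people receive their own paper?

56

Sum C(6,i)·!(6-i) for i = 3..6:
  i=3: C(6,3)·!3 = 20·2 = 40
  i=4: C(6,4)·!2 = 15·1 = 15
  i=5: C(6,5)·!1 = 6·0 = 0
  i=6: C(6,6)·!0 = 1·1 = 1
Total = 56.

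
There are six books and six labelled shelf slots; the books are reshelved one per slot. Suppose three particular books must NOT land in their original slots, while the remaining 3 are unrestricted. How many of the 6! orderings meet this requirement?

Let A_j be the event that the j-th constrained one is fixed. By inclusion-exclusion over the 3 events:
Σ_{j=0}^{3} (-1)^j C(3,j)(6-j)!
= C(3,0)·6! - C(3,1)·5! + C(3,2)·4! - C(3,3)·3!
= 720 - 360 + 72 - 6
= 426

426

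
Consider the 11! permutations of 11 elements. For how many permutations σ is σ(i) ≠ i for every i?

14684570

The subfactorial !11 = [11!/e] (nearest integer).
11! = 39916800, and 39916800/e ≈ 14684570.08, so !11 = 14684570.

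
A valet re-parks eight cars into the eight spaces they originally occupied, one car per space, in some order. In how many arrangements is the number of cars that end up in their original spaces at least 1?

Sum C(8,i)·!(8-i) for i = 1..8:
  i=1: C(8,1)·!7 = 8·1854 = 14832
  i=2: C(8,2)·!6 = 28·265 = 7420
  i=3: C(8,3)·!5 = 56·44 = 2464
  i=4: C(8,4)·!4 = 70·9 = 630
  i=5: C(8,5)·!3 = 56·2 = 112
  i=6: C(8,6)·!2 = 28·1 = 28
  i=7: C(8,7)·!1 = 8·0 = 0
  i=8: C(8,8)·!0 = 1·1 = 1
Total = 25487.

25487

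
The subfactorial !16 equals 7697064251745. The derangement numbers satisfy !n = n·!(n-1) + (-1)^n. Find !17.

130850092279664

!17 = 17·7697064251745 - 1 = 130850092279664.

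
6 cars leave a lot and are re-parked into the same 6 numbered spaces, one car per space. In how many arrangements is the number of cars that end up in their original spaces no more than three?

704

# with exactly i fixed is C(6,i)·!(6-i); sum over i=0..3:
  i=0: C(6,0)·!6 = 1·265 = 265
  i=1: C(6,1)·!5 = 6·44 = 264
  i=2: C(6,2)·!4 = 15·9 = 135
  i=3: C(6,3)·!3 = 20·2 = 40
Total = 704.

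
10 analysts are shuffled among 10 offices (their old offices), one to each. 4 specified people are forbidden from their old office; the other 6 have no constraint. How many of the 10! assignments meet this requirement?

2399760

Let A_j be the event that the j-th constrained one is fixed. By inclusion-exclusion over the 4 events:
Σ_{j=0}^{4} (-1)^j C(4,j)(10-j)!
= C(4,0)·10! - C(4,1)·9! + C(4,2)·8! - C(4,3)·7! + C(4,4)·6!
= 3628800 - 1451520 + 241920 - 20160 + 720
= 2399760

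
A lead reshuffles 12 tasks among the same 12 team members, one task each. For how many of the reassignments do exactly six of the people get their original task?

Choose which 6 of the 12 are fixed: C(12,6) = 924.
The remaining 6 must be deranged: !6 = 265.
Total: 924 × 265 = 244860.

244860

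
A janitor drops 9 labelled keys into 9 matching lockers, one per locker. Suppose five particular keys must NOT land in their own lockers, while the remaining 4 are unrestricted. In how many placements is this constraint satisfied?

Let A_j be the event that the j-th constrained one is fixed. By inclusion-exclusion over the 5 events:
Σ_{j=0}^{5} (-1)^j C(5,j)(9-j)!
= C(5,0)·9! - C(5,1)·8! + C(5,2)·7! - C(5,3)·6! + C(5,4)·5! - C(5,5)·4!
= 362880 - 201600 + 50400 - 7200 + 600 - 24
= 205056

205056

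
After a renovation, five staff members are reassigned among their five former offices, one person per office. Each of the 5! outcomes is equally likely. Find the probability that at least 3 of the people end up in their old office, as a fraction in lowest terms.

11/120

Favorable outcomes: Σ_{i≥3} C(5,i)·!(5-i) = 10·1 + 5·0 + 1·1 = 11.
Total outcomes: 5! = 120.
Probability = 11/120 = 11/120.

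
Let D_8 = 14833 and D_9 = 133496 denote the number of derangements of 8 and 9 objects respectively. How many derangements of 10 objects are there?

1334961

D_10 = (10-1)·(D_9 + D_8) = 9·(133496 + 14833) = 9·148329 = 1334961.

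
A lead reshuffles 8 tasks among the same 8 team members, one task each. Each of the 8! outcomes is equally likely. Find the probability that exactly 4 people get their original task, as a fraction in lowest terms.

1/64

Favorable outcomes: C(8,4)·!4 = 70·9 = 630.
Total outcomes: 8! = 40320.
Probability = 630/40320 = 1/64.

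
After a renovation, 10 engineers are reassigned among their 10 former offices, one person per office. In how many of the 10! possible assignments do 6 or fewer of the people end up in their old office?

3628514

# with exactly i fixed is C(10,i)·!(10-i); sum over i=0..6:
  i=0: C(10,0)·!10 = 1·1334961 = 1334961
  i=1: C(10,1)·!9 = 10·133496 = 1334960
  i=2: C(10,2)·!8 = 45·14833 = 667485
  i=3: C(10,3)·!7 = 120·1854 = 222480
  i=4: C(10,4)·!6 = 210·265 = 55650
  i=5: C(10,5)·!5 = 252·44 = 11088
  i=6: C(10,6)·!4 = 210·9 = 1890
Total = 3628514.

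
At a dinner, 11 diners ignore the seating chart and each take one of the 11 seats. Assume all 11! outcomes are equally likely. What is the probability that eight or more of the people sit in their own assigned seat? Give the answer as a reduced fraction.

Favorable outcomes: Σ_{i≥8} C(11,i)·!(11-i) = 165·2 + 55·1 + 11·0 + 1·1 = 386.
Total outcomes: 11! = 39916800.
Probability = 386/39916800 = 193/19958400.

193/19958400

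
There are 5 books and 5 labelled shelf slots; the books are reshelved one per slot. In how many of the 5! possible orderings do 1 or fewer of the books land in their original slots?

89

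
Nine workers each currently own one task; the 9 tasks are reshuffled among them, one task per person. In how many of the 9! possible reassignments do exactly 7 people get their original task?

Choose which 7 of the 9 are fixed: C(9,7) = 36.
The other 2 form a derangement: !2 = 1.
Total: 36 × 1 = 36.

36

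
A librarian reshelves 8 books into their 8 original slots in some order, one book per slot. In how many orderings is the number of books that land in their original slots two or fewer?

37085

# with exactly i fixed is C(8,i)·!(8-i); sum over i=0..2:
  i=0: C(8,0)·!8 = 1·14833 = 14833
  i=1: C(8,1)·!7 = 8·1854 = 14832
  i=2: C(8,2)·!6 = 28·265 = 7420
Total = 37085.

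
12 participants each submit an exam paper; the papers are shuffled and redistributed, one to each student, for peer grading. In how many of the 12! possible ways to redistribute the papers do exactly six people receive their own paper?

244860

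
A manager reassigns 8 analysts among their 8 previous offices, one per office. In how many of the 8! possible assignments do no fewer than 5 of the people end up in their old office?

141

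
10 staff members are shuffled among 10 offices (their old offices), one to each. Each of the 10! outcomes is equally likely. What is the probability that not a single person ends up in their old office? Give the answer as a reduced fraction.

16481/44800

Favorable outcomes: !10 = 1334961.
Total outcomes: 10! = 3628800.
Probability = 1334961/3628800 = 16481/44800.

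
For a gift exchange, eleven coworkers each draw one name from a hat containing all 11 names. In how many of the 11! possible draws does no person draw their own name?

14684570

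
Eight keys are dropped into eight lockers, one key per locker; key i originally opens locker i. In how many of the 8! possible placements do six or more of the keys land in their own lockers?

# with exactly i fixed is C(8,i)·!(8-i); sum over i=6..8:
  i=6: C(8,6)·!2 = 28·1 = 28
  i=7: C(8,7)·!1 = 8·0 = 0
  i=8: C(8,8)·!0 = 1·1 = 1
Total = 29.

29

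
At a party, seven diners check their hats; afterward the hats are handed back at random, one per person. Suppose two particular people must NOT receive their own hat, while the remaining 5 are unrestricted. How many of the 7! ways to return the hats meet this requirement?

3720

Let A_j be the event that the j-th constrained one is fixed. By inclusion-exclusion over the 2 events:
Σ_{j=0}^{2} (-1)^j C(2,j)(7-j)!
= C(2,0)·7! - C(2,1)·6! + C(2,2)·5!
= 5040 - 1440 + 120
= 3720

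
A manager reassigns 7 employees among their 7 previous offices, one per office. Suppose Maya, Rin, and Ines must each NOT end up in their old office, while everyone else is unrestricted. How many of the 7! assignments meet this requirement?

3216

Let A_j be the event that the j-th constrained one is fixed. By inclusion-exclusion over the 3 events:
Σ_{j=0}^{3} (-1)^j C(3,j)(7-j)!
= C(3,0)·7! - C(3,1)·6! + C(3,2)·5! - C(3,3)·4!
= 5040 - 2160 + 360 - 24
= 3216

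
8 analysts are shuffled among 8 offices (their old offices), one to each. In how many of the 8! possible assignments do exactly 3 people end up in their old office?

2464

Pick the 3 fixed positions: C(8,3) = 56 ways.
The remaining 5 must be deranged: !5 = 44.
Total: 56 × 44 = 2464.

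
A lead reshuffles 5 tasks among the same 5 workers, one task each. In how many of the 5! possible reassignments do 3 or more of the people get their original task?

# with exactly i fixed is C(5,i)·!(5-i); sum over i=3..5:
  i=3: C(5,3)·!2 = 10·1 = 10
  i=4: C(5,4)·!1 = 5·0 = 0
  i=5: C(5,5)·!0 = 1·1 = 1
Total = 11.

11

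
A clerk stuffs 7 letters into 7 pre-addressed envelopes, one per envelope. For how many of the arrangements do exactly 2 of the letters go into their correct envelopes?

Choose which 2 of the 7 are fixed: C(7,2) = 21.
The remaining 5 must be deranged: !5 = 44.
Total: 21 × 44 = 924.

924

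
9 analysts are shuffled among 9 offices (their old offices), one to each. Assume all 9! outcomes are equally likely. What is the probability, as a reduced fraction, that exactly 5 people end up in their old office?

Favorable outcomes: C(9,5)·!4 = 126·9 = 1134.
Total outcomes: 9! = 362880.
Probability = 1134/362880 = 1/320.

1/320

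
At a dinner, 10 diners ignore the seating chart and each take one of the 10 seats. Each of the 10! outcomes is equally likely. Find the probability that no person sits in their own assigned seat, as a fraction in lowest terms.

16481/44800

Favorable outcomes: !10 = 1334961.
Total outcomes: 10! = 3628800.
Probability = 1334961/3628800 = 16481/44800.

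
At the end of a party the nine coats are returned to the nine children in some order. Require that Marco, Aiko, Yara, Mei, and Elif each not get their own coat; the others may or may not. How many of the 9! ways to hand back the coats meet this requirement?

Inclusion-exclusion on the 5 forbidden self-matches:
Σ_{j=0}^{5} (-1)^j C(5,j)(9-j)!
= C(5,0)·9! - C(5,1)·8! + C(5,2)·7! - C(5,3)·6! + C(5,4)·5! - C(5,5)·4!
= 362880 - 201600 + 50400 - 7200 + 600 - 24
= 205056

205056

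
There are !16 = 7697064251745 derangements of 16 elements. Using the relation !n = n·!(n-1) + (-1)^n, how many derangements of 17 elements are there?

130850092279664

!17 = 17·7697064251745 - 1 = 130850092279664.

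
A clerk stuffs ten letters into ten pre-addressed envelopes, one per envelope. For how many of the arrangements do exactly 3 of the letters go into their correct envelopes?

222480

Choose which 3 of the 10 are fixed: C(10,3) = 120.
The remaining 7 must be deranged: !7 = 1854.
Total: 120 × 1854 = 222480.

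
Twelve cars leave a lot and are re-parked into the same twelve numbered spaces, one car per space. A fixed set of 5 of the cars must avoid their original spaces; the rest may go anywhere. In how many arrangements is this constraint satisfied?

312273360

Let A_j be the event that the j-th constrained one is fixed. By inclusion-exclusion over the 5 events:
Σ_{j=0}^{5} (-1)^j C(5,j)(12-j)!
= C(5,0)·12! - C(5,1)·11! + C(5,2)·10! - C(5,3)·9! + C(5,4)·8! - C(5,5)·7!
= 479001600 - 199584000 + 36288000 - 3628800 + 201600 - 5040
= 312273360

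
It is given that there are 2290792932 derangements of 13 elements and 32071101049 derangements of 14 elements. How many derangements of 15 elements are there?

481066515734

D_15 = (15-1)·(D_14 + D_13) = 14·(32071101049 + 2290792932) = 14·34361893981 = 481066515734.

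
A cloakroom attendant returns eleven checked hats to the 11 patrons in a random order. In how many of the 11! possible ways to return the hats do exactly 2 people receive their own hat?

Pick the 2 fixed positions: C(11,2) = 55 ways.
The other 9 form a derangement: !9 = 133496.
Total: 55 × 133496 = 7342280.

7342280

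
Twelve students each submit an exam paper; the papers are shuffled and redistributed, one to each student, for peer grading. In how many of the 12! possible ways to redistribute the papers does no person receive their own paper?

By inclusion-exclusion, !12 = Σ (-1)^k · 12!/k! for k=0..12
= 12! - 12!/1! + 12!/2! - 12!/3! + 12!/4! - 12!/5! + 12!/6! - 12!/7! + 12!/8! - 12!/9! + 12!/10! - 12!/11! + 12!/12!
= 479001600 - 479001600 + 239500800 - 79833600 + 19958400 - 3991680 + 665280 - 95040 + 11880 - 1320 + 132 - 12 + 1
= 176214841

176214841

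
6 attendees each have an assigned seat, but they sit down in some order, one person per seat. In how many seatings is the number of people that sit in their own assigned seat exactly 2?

135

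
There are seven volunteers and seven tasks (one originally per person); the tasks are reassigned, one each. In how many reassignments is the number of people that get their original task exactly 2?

924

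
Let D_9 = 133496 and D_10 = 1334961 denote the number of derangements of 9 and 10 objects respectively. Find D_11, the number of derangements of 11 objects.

14684570

D_11 = (11-1)·(D_10 + D_9) = 10·(1334961 + 133496) = 10·1468457 = 14684570.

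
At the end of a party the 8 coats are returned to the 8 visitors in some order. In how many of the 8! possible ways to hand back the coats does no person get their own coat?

Use !n = (n-1)(!(n-1) + !(n-2)).
!8 = 7·(1854 + 265) = 7·2119 = 14833

14833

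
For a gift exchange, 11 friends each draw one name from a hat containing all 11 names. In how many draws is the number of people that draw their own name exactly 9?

Pick the 9 fixed positions: C(11,9) = 55 ways.
The remaining 2 must be deranged: !2 = 1.
Total: 55 × 1 = 55.

55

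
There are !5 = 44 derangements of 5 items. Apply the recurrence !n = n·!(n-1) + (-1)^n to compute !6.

!6 = 6·44 + 1 = 265.

265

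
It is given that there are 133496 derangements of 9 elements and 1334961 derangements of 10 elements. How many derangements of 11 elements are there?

14684570

D_11 = (11-1)·(D_10 + D_9) = 10·(1334961 + 133496) = 10·1468457 = 14684570.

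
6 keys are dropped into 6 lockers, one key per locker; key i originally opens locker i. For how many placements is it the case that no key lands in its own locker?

265

The number of derangements of 6 is !6 = Σ_{k=0}^{6} (-1)^k·6!/k!
= 6! - 6!/1! + 6!/2! - 6!/3! + 6!/4! - 6!/5! + 6!/6!
= 720 - 720 + 360 - 120 + 30 - 6 + 1
= 265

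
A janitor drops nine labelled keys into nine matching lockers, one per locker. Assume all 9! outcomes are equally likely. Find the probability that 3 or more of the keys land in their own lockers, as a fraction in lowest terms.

Favorable outcomes: Σ_{i≥3} C(9,i)·!(9-i) = 84·265 + 126·44 + 126·9 + 84·2 + 36·1 + 9·0 + 1·1 = 29143.
Total outcomes: 9! = 362880.
Probability = 29143/362880 = 29143/362880.

29143/362880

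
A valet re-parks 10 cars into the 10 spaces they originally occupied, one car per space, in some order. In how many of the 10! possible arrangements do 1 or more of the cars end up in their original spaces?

# with exactly i fixed is C(10,i)·!(10-i); sum over i=1..10:
  i=1: C(10,1)·!9 = 10·133496 = 1334960
  i=2: C(10,2)·!8 = 45·14833 = 667485
  i=3: C(10,3)·!7 = 120·1854 = 222480
  i=4: C(10,4)·!6 = 210·265 = 55650
  i=5: C(10,5)·!5 = 252·44 = 11088
  i=6: C(10,6)·!4 = 210·9 = 1890
  i=7: C(10,7)·!3 = 120·2 = 240
  i=8: C(10,8)·!2 = 45·1 = 45
  i=9: C(10,9)·!1 = 10·0 = 0
  i=10: C(10,10)·!0 = 1·1 = 1
Total = 2293839.

2293839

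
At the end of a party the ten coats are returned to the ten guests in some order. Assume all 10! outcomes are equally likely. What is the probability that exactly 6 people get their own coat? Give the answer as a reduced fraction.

Favorable outcomes: C(10,6)·!4 = 210·9 = 1890.
Total outcomes: 10! = 3628800.
Probability = 1890/3628800 = 1/1920.

1/1920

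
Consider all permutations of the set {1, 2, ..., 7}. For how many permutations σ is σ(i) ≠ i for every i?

!7 is the nearest integer to 7!/e.
7! = 5040, and 5040/e ≈ 1854.11, so !7 = 1854.

1854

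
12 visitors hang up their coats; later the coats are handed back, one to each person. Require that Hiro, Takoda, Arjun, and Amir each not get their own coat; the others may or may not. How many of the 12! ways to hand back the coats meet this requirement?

Inclusion-exclusion on the 4 forbidden self-matches:
Σ_{j=0}^{4} (-1)^j C(4,j)(12-j)!
= C(4,0)·12! - C(4,1)·11! + C(4,2)·10! - C(4,3)·9! + C(4,4)·8!
= 479001600 - 159667200 + 21772800 - 1451520 + 40320
= 339696000

339696000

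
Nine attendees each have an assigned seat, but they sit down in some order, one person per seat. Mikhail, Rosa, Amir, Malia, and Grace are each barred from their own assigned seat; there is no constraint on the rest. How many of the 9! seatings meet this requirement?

Inclusion-exclusion on the 5 forbidden self-matches:
Σ_{j=0}^{5} (-1)^j C(5,j)(9-j)!
= C(5,0)·9! - C(5,1)·8! + C(5,2)·7! - C(5,3)·6! + C(5,4)·5! - C(5,5)·4!
= 362880 - 201600 + 50400 - 7200 + 600 - 24
= 205056

205056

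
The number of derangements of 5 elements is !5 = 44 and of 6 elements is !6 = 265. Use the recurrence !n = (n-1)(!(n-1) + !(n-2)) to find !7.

!7 = (7-1)·(!6 + !5) = 6·(265 + 44) = 6·309 = 1854.

1854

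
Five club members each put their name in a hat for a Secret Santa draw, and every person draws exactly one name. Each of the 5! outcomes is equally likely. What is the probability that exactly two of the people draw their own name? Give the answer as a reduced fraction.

1/6

Favorable outcomes: C(5,2)·!3 = 10·2 = 20.
Total outcomes: 5! = 120.
Probability = 20/120 = 1/6.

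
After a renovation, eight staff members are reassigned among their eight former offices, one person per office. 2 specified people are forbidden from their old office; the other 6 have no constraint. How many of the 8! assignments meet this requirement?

Let A_j be the event that the j-th constrained one is fixed. By inclusion-exclusion over the 2 events:
Σ_{j=0}^{2} (-1)^j C(2,j)(8-j)!
= C(2,0)·8! - C(2,1)·7! + C(2,2)·6!
= 40320 - 10080 + 720
= 30960

30960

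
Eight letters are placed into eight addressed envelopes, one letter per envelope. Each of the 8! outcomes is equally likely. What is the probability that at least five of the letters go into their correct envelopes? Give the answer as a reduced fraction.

Favorable outcomes: Σ_{i≥5} C(8,i)·!(8-i) = 56·2 + 28·1 + 8·0 + 1·1 = 141.
Total outcomes: 8! = 40320.
Probability = 141/40320 = 47/13440.

47/13440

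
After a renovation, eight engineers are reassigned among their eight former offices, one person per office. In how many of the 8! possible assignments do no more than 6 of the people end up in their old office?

Sum C(8,i)·!(8-i) for i = 0..6:
  i=0: C(8,0)·!8 = 1·14833 = 14833
  i=1: C(8,1)·!7 = 8·1854 = 14832
  i=2: C(8,2)·!6 = 28·265 = 7420
  i=3: C(8,3)·!5 = 56·44 = 2464
  i=4: C(8,4)·!4 = 70·9 = 630
  i=5: C(8,5)·!3 = 56·2 = 112
  i=6: C(8,6)·!2 = 28·1 = 28
Total = 40319.

40319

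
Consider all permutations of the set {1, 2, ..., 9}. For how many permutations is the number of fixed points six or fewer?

Sum C(9,i)·!(9-i) for i = 0..6:
  i=0: C(9,0)·!9 = 1·133496 = 133496
  i=1: C(9,1)·!8 = 9·14833 = 133497
  i=2: C(9,2)·!7 = 36·1854 = 66744
  i=3: C(9,3)·!6 = 84·265 = 22260
  i=4: C(9,4)·!5 = 126·44 = 5544
  i=5: C(9,5)·!4 = 126·9 = 1134
  i=6: C(9,6)·!3 = 84·2 = 168
Total = 362843.

362843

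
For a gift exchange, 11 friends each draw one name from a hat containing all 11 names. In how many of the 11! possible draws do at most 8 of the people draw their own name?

39916744

# with exactly i fixed is C(11,i)·!(11-i); sum over i=0..8:
  i=0: C(11,0)·!11 = 1·14684570 = 14684570
  i=1: C(11,1)·!10 = 11·1334961 = 14684571
  i=2: C(11,2)·!9 = 55·133496 = 7342280
  i=3: C(11,3)·!8 = 165·14833 = 2447445
  i=4: C(11,4)·!7 = 330·1854 = 611820
  i=5: C(11,5)·!6 = 462·265 = 122430
  i=6: C(11,6)·!5 = 462·44 = 20328
  i=7: C(11,7)·!4 = 330·9 = 2970
  i=8: C(11,8)·!3 = 165·2 = 330
Total = 39916744.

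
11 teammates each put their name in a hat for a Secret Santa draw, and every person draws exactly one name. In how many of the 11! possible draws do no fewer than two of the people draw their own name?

10547659

Sum C(11,i)·!(11-i) for i = 2..11:
  i=2: C(11,2)·!9 = 55·133496 = 7342280
  i=3: C(11,3)·!8 = 165·14833 = 2447445
  i=4: C(11,4)·!7 = 330·1854 = 611820
  i=5: C(11,5)·!6 = 462·265 = 122430
  i=6: C(11,6)·!5 = 462·44 = 20328
  i=7: C(11,7)·!4 = 330·9 = 2970
  i=8: C(11,8)·!3 = 165·2 = 330
  i=9: C(11,9)·!2 = 55·1 = 55
  i=10: C(11,10)·!1 = 11·0 = 0
  i=11: C(11,11)·!0 = 1·1 = 1
Total = 10547659.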